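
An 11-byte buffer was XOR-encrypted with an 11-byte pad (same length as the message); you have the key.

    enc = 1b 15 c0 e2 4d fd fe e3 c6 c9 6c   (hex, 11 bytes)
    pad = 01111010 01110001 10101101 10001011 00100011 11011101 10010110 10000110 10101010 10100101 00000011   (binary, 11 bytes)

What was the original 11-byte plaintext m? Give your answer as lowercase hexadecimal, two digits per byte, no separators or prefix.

1b ⊕ 7a = 61
15 ⊕ 71 = 64
c0 ⊕ ad = 6d
e2 ⊕ 8b = 69
4d ⊕ 23 = 6e
fd ⊕ dd = 20
fe ⊕ 96 = 68
e3 ⊕ 86 = 65
c6 ⊕ aa = 6c
c9 ⊕ a5 = 6c
6c ⊕ 03 = 6f

61646d696e2068656c6c6f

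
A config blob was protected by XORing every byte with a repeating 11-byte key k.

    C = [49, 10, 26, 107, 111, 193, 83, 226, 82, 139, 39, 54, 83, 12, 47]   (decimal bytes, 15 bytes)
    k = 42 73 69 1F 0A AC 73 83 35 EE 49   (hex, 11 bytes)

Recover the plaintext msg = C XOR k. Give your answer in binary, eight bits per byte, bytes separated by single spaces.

The 11-byte key repeats, so the effective keystream is 42 73 69 1f 0a ac 73 83 35 ee 49 42 73 69 1f.
byte 0:  49 ⊕  66 = 115
byte 1:  10 ⊕ 115 = 121
byte 2:  26 ⊕ 105 = 115
byte 3: 107 ⊕  31 = 116
byte 4: 111 ⊕  10 = 101
byte 5: 193 ⊕ 172 = 109
byte 6:  83 ⊕ 115 =  32
byte 7: 226 ⊕ 131 =  97
byte 8:  82 ⊕  53 = 103
byte 9: 139 ⊕ 238 = 101
byte 10:  39 ⊕  73 = 110
byte 11:  54 ⊕  66 = 116
byte 12:  83 ⊕ 115 =  32
byte 13:  12 ⊕ 105 = 101
byte 14:  47 ⊕  31 =  48

01110011 01111001 01110011 01110100 01100101 01101101 00100000 01100001 01100111 01100101 01101110 01110100 00100000 01100101 00110000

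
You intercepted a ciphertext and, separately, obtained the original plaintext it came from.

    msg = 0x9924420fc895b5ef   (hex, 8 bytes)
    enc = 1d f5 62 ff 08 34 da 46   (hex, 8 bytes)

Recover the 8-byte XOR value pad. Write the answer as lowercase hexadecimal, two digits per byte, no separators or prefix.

84d120f0c0a16fa9

Since enc = msg ⊕ pad, XORing both sides with msg gives pad = msg ⊕ enc.
99 ^ 1d = 84
24 ^ f5 = d1
42 ^ 62 = 20
0f ^ ff = f0
c8 ^ 08 = c0
95 ^ 34 = a1
b5 ^ da = 6f
ef ^ 46 = a9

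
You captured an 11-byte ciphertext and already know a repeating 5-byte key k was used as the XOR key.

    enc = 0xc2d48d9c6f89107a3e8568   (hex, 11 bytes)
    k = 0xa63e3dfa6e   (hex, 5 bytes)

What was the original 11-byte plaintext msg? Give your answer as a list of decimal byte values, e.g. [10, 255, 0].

The 5-byte key repeats, so the effective keystream is a6 3e 3d fa 6e a6 3e 3d fa 6e a6.
byte 0: 194 XOR 166 = 100
byte 1: 212 XOR  62 = 234
byte 2: 141 XOR  61 = 176
byte 3: 156 XOR 250 = 102
byte 4: 111 XOR 110 =   1
byte 5: 137 XOR 166 =  47
byte 6:  16 XOR  62 =  46
byte 7: 122 XOR  61 =  71
byte 8:  62 XOR 250 = 196
byte 9: 133 XOR 110 = 235
byte 10: 104 XOR 166 = 206

[100, 234, 176, 102, 1, 47, 46, 71, 196, 235, 206]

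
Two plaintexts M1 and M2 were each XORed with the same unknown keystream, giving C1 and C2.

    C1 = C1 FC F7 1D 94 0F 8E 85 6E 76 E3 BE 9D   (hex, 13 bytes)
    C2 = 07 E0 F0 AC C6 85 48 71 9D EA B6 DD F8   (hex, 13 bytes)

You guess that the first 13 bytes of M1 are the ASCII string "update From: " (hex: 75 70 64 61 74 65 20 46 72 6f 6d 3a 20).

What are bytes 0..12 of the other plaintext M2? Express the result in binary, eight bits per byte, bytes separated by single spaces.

10110011 01101100 01100011 11010000 00100110 11101111 11100110 10110010 10000001 11110011 00111000 01011001 01000101

First, C1 ⊕ C2 = (M1 ⊕ K) ⊕ (M2 ⊕ K) = M1 ⊕ M2, so the key drops out. Then M2 = (M1 ⊕ M2) ⊕ M1 over the first 13 bytes.
byte 0: (c1 XOR 07) XOR 75 = c6 XOR 75 = b3
byte 1: (fc XOR e0) XOR 70 = 1c XOR 70 = 6c
byte 2: (f7 XOR f0) XOR 64 = 07 XOR 64 = 63
byte 3: (1d XOR ac) XOR 61 = b1 XOR 61 = d0
byte 4: (94 XOR c6) XOR 74 = 52 XOR 74 = 26
byte 5: (0f XOR 85) XOR 65 = 8a XOR 65 = ef
byte 6: (8e XOR 48) XOR 20 = c6 XOR 20 = e6
byte 7: (85 XOR 71) XOR 46 = f4 XOR 46 = b2
byte 8: (6e XOR 9d) XOR 72 = f3 XOR 72 = 81
byte 9: (76 XOR ea) XOR 6f = 9c XOR 6f = f3
byte 10: (e3 XOR b6) XOR 6d = 55 XOR 6d = 38
byte 11: (be XOR dd) XOR 3a = 63 XOR 3a = 59
byte 12: (9d XOR f8) XOR 20 = 65 XOR 20 = 45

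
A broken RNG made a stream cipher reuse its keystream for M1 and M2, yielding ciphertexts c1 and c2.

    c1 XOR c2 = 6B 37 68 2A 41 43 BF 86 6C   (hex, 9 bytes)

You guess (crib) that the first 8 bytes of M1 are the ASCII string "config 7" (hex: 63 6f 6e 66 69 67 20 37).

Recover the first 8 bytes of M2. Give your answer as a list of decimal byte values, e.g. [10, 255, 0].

Since c1 ⊕ c2 = M1 ⊕ M2, XORing with the guessed M1 bytes yields the corresponding M2 bytes: M2 = (c1 ⊕ c2) ⊕ M1.
01101011 ^ 01100011 = 00001000
00110111 ^ 01101111 = 01011000
01101000 ^ 01101110 = 00000110
00101010 ^ 01100110 = 01001100
01000001 ^ 01101001 = 00101000
01000011 ^ 01100111 = 00100100
10111111 ^ 00100000 = 10011111
10000110 ^ 00110111 = 10110001

[8, 88, 6, 76, 40, 36, 159, 177]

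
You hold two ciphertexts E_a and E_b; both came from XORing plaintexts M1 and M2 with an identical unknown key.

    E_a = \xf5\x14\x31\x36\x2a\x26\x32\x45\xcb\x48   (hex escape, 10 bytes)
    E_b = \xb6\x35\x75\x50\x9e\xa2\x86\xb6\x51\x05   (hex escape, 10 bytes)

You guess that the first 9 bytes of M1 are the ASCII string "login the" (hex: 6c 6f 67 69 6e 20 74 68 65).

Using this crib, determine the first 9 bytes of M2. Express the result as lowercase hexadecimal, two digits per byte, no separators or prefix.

First, E_a ⊕ E_b = (M1 ⊕ K) ⊕ (M2 ⊕ K) = M1 ⊕ M2, so the key drops out. Then M2 = (M1 ⊕ M2) ⊕ M1 over the first 9 bytes.
byte 0: (f5 ⊕ b6) ⊕ 6c = 43 ⊕ 6c = 2f
byte 1: (14 ⊕ 35) ⊕ 6f = 21 ⊕ 6f = 4e
byte 2: (31 ⊕ 75) ⊕ 67 = 44 ⊕ 67 = 23
byte 3: (36 ⊕ 50) ⊕ 69 = 66 ⊕ 69 = 0f
byte 4: (2a ⊕ 9e) ⊕ 6e = b4 ⊕ 6e = da
byte 5: (26 ⊕ a2) ⊕ 20 = 84 ⊕ 20 = a4
byte 6: (32 ⊕ 86) ⊕ 74 = b4 ⊕ 74 = c0
byte 7: (45 ⊕ b6) ⊕ 68 = f3 ⊕ 68 = 9b
byte 8: (cb ⊕ 51) ⊕ 65 = 9a ⊕ 65 = ff

2f4e230fdaa4c09bff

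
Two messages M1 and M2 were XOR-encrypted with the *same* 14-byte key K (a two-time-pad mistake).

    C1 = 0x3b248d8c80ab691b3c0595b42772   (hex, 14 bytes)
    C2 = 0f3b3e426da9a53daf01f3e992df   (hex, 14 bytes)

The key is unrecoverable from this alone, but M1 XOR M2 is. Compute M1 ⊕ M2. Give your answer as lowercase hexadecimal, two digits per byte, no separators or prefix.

341fb3ceed02cc269304665db5ad

C1 ⊕ C2 = (M1 ⊕ K) ⊕ (M2 ⊕ K) = M1 ⊕ M2 — the shared key cancels under XOR.
3b XOR 0f = 34
24 XOR 3b = 1f
8d XOR 3e = b3
8c XOR 42 = ce
80 XOR 6d = ed
ab XOR a9 = 02
69 XOR a5 = cc
1b XOR 3d = 26
3c XOR af = 93
05 XOR 01 = 04
95 XOR f3 = 66
b4 XOR e9 = 5d
27 XOR 92 = b5
72 XOR df = ad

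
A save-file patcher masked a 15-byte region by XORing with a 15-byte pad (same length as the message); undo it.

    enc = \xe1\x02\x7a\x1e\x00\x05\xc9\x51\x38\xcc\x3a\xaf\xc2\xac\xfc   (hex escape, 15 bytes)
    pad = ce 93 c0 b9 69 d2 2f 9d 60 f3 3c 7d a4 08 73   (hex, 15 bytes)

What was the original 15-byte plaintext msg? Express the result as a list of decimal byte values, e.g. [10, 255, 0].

byte 0: e1 ⊕ ce = 2f
byte 1: 02 ⊕ 93 = 91
byte 2: 7a ⊕ c0 = ba
byte 3: 1e ⊕ b9 = a7
byte 4: 00 ⊕ 69 = 69
byte 5: 05 ⊕ d2 = d7
byte 6: c9 ⊕ 2f = e6
byte 7: 51 ⊕ 9d = cc
byte 8: 38 ⊕ 60 = 58
byte 9: cc ⊕ f3 = 3f
byte 10: 3a ⊕ 3c = 06
byte 11: af ⊕ 7d = d2
byte 12: c2 ⊕ a4 = 66
byte 13: ac ⊕ 08 = a4
byte 14: fc ⊕ 73 = 8f

[47, 145, 186, 167, 105, 215, 230, 204, 88, 63, 6, 210, 102, 164, 143]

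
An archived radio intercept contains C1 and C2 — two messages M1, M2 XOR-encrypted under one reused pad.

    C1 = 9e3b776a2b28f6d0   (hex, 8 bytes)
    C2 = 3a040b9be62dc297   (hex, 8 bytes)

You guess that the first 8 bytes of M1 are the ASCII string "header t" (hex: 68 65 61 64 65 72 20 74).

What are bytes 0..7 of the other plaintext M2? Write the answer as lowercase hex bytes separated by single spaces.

First, C1 ⊕ C2 = (M1 ⊕ K) ⊕ (M2 ⊕ K) = M1 ⊕ M2, so the key drops out. Then M2 = (M1 ⊕ M2) ⊕ M1 over the first 8 bytes.
byte 0: (9e ⊕ 3a) ⊕ 68 = a4 ⊕ 68 = cc
byte 1: (3b ⊕ 04) ⊕ 65 = 3f ⊕ 65 = 5a
byte 2: (77 ⊕ 0b) ⊕ 61 = 7c ⊕ 61 = 1d
byte 3: (6a ⊕ 9b) ⊕ 64 = f1 ⊕ 64 = 95
byte 4: (2b ⊕ e6) ⊕ 65 = cd ⊕ 65 = a8
byte 5: (28 ⊕ 2d) ⊕ 72 = 05 ⊕ 72 = 77
byte 6: (f6 ⊕ c2) ⊕ 20 = 34 ⊕ 20 = 14
byte 7: (d0 ⊕ 97) ⊕ 74 = 47 ⊕ 74 = 33

cc 5a 1d 95 a8 77 14 33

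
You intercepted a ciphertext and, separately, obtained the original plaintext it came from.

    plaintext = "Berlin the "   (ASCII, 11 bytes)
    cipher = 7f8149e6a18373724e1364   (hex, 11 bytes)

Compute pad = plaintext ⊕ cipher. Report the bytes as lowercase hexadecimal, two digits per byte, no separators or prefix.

3de43b8ac8ed5306267644

Since cipher = plaintext ⊕ pad, XORing both sides with plaintext gives pad = plaintext ⊕ cipher.
42 xor 7f = 3d
65 xor 81 = e4
72 xor 49 = 3b
6c xor e6 = 8a
69 xor a1 = c8
6e xor 83 = ed
20 xor 73 = 53
74 xor 72 = 06
68 xor 4e = 26
65 xor 13 = 76
20 xor 64 = 44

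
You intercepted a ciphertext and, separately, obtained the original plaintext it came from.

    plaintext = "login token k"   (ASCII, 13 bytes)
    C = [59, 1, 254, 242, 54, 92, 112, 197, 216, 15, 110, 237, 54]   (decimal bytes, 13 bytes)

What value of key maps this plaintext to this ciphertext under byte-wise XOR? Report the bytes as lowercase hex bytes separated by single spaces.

57 6e 99 9b 58 7c 04 aa b3 6a 00 cd 5d

Since C = plaintext ⊕ key, XORing both sides with plaintext gives key = plaintext ⊕ C.
6c ^ 3b = 57
6f ^ 01 = 6e
67 ^ fe = 99
69 ^ f2 = 9b
6e ^ 36 = 58
20 ^ 5c = 7c
74 ^ 70 = 04
6f ^ c5 = aa
6b ^ d8 = b3
65 ^ 0f = 6a
6e ^ 6e = 00
20 ^ ed = cd
6b ^ 36 = 5d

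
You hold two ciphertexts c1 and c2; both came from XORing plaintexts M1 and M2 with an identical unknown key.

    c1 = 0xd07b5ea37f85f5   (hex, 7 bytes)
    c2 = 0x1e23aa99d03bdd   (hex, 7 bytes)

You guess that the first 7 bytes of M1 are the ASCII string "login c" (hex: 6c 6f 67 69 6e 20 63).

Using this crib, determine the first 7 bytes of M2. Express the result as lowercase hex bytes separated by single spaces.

First, c1 ⊕ c2 = (M1 ⊕ K) ⊕ (M2 ⊕ K) = M1 ⊕ M2, so the key drops out. Then M2 = (M1 ⊕ M2) ⊕ M1 over the first 7 bytes.
byte 0: (d0 xor 1e) xor 6c = ce xor 6c = a2
byte 1: (7b xor 23) xor 6f = 58 xor 6f = 37
byte 2: (5e xor aa) xor 67 = f4 xor 67 = 93
byte 3: (a3 xor 99) xor 69 = 3a xor 69 = 53
byte 4: (7f xor d0) xor 6e = af xor 6e = c1
byte 5: (85 xor 3b) xor 20 = be xor 20 = 9e
byte 6: (f5 xor dd) xor 63 = 28 xor 63 = 4b

a2 37 93 53 c1 9e 4b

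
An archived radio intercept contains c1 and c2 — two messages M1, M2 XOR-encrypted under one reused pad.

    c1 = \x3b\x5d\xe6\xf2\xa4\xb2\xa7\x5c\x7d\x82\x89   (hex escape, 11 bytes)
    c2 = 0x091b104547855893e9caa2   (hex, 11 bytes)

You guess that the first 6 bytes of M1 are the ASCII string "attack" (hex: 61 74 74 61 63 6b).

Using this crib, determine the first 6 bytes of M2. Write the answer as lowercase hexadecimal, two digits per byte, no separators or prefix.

533282d6805c

First, c1 ⊕ c2 = (M1 ⊕ K) ⊕ (M2 ⊕ K) = M1 ⊕ M2, so the key drops out. Then M2 = (M1 ⊕ M2) ⊕ M1 over the first 6 bytes.
byte 0: (3b ^ 09) ^ 61 = 32 ^ 61 = 53
byte 1: (5d ^ 1b) ^ 74 = 46 ^ 74 = 32
byte 2: (e6 ^ 10) ^ 74 = f6 ^ 74 = 82
byte 3: (f2 ^ 45) ^ 61 = b7 ^ 61 = d6
byte 4: (a4 ^ 47) ^ 63 = e3 ^ 63 = 80
byte 5: (b2 ^ 85) ^ 6b = 37 ^ 6b = 5c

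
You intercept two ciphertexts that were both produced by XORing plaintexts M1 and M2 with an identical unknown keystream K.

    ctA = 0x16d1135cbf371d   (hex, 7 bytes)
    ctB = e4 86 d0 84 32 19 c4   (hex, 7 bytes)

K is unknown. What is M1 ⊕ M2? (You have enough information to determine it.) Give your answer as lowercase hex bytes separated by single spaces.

f2 57 c3 d8 8d 2e d9

ctA ⊕ ctB = (M1 ⊕ K) ⊕ (M2 ⊕ K) = M1 ⊕ M2 — the shared key cancels under XOR.
16 ⊕ e4 = f2
d1 ⊕ 86 = 57
13 ⊕ d0 = c3
5c ⊕ 84 = d8
bf ⊕ 32 = 8d
37 ⊕ 19 = 2e
1d ⊕ c4 = d9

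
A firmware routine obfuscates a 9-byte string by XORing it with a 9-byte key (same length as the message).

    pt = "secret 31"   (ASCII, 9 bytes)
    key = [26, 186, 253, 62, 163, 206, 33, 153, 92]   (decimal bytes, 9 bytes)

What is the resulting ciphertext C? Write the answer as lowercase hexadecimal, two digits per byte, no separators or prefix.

XOR is its own inverse, so applying the key byte-wise gives the result directly.
01110011 xor 00011010 = 01101001
01100101 xor 10111010 = 11011111
01100011 xor 11111101 = 10011110
01110010 xor 00111110 = 01001100
01100101 xor 10100011 = 11000110
01110100 xor 11001110 = 10111010
00100000 xor 00100001 = 00000001
00110011 xor 10011001 = 10101010
00110001 xor 01011100 = 01101101

69df9e4cc6ba01aa6d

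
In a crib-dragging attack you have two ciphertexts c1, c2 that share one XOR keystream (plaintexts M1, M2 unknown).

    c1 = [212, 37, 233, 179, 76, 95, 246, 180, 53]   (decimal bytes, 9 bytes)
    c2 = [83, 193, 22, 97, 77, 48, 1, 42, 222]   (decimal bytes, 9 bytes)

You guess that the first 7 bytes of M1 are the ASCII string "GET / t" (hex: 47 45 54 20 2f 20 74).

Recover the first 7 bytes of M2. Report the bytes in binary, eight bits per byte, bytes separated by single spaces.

First, c1 ⊕ c2 = (M1 ⊕ K) ⊕ (M2 ⊕ K) = M1 ⊕ M2, so the key drops out. Then M2 = (M1 ⊕ M2) ⊕ M1 over the first 7 bytes.
byte 0: (d4 ^ 53) ^ 47 = 87 ^ 47 = c0
byte 1: (25 ^ c1) ^ 45 = e4 ^ 45 = a1
byte 2: (e9 ^ 16) ^ 54 = ff ^ 54 = ab
byte 3: (b3 ^ 61) ^ 20 = d2 ^ 20 = f2
byte 4: (4c ^ 4d) ^ 2f = 01 ^ 2f = 2e
byte 5: (5f ^ 30) ^ 20 = 6f ^ 20 = 4f
byte 6: (f6 ^ 01) ^ 74 = f7 ^ 74 = 83

11000000 10100001 10101011 11110010 00101110 01001111 10000011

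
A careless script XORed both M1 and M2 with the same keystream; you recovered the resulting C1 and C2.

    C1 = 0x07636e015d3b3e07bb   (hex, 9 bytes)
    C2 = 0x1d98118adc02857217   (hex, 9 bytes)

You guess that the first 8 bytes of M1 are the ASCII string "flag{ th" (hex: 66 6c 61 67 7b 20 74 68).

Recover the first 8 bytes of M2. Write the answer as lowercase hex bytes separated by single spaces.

7c 97 1e ec fa 19 cf 1d

First, C1 ⊕ C2 = (M1 ⊕ K) ⊕ (M2 ⊕ K) = M1 ⊕ M2, so the key drops out. Then M2 = (M1 ⊕ M2) ⊕ M1 over the first 8 bytes.
byte 0: (07 ^ 1d) ^ 66 = 1a ^ 66 = 7c
byte 1: (63 ^ 98) ^ 6c = fb ^ 6c = 97
byte 2: (6e ^ 11) ^ 61 = 7f ^ 61 = 1e
byte 3: (01 ^ 8a) ^ 67 = 8b ^ 67 = ec
byte 4: (5d ^ dc) ^ 7b = 81 ^ 7b = fa
byte 5: (3b ^ 02) ^ 20 = 39 ^ 20 = 19
byte 6: (3e ^ 85) ^ 74 = bb ^ 74 = cf
byte 7: (07 ^ 72) ^ 68 = 75 ^ 68 = 1d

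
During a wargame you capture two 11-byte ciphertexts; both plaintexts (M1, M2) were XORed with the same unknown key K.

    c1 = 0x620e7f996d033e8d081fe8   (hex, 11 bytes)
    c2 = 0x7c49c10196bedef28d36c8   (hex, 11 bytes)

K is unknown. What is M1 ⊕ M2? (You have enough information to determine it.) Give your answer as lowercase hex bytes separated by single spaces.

1e 47 be 98 fb bd e0 7f 85 29 20

c1 ⊕ c2 = (M1 ⊕ K) ⊕ (M2 ⊕ K) = M1 ⊕ M2 — the shared key cancels under XOR.
62 ⊕ 7c = 1e
0e ⊕ 49 = 47
7f ⊕ c1 = be
99 ⊕ 01 = 98
6d ⊕ 96 = fb
03 ⊕ be = bd
3e ⊕ de = e0
8d ⊕ f2 = 7f
08 ⊕ 8d = 85
1f ⊕ 36 = 29
e8 ⊕ c8 = 20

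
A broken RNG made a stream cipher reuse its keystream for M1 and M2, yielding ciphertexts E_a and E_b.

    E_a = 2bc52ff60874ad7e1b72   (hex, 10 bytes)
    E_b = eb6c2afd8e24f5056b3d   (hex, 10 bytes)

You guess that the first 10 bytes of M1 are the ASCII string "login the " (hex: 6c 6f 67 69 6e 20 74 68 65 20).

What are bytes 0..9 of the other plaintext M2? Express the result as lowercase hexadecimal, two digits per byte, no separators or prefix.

First, E_a ⊕ E_b = (M1 ⊕ K) ⊕ (M2 ⊕ K) = M1 ⊕ M2, so the key drops out. Then M2 = (M1 ⊕ M2) ⊕ M1 over the first 10 bytes.
byte 0: (2b xor eb) xor 6c = c0 xor 6c = ac
byte 1: (c5 xor 6c) xor 6f = a9 xor 6f = c6
byte 2: (2f xor 2a) xor 67 = 05 xor 67 = 62
byte 3: (f6 xor fd) xor 69 = 0b xor 69 = 62
byte 4: (08 xor 8e) xor 6e = 86 xor 6e = e8
byte 5: (74 xor 24) xor 20 = 50 xor 20 = 70
byte 6: (ad xor f5) xor 74 = 58 xor 74 = 2c
byte 7: (7e xor 05) xor 68 = 7b xor 68 = 13
byte 8: (1b xor 6b) xor 65 = 70 xor 65 = 15
byte 9: (72 xor 3d) xor 20 = 4f xor 20 = 6f

acc66262e8702c13156f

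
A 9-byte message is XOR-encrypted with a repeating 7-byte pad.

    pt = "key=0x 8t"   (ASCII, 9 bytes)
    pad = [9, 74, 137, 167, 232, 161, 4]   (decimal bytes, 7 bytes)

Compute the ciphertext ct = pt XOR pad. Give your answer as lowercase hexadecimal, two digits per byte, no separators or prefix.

622ff09ad8d924313e

The 7-byte key repeats, so the effective keystream is 09 4a 89 a7 e8 a1 04 09 4a.
byte 0: 01101011 ^ 00001001 = 01100010
byte 1: 01100101 ^ 01001010 = 00101111
byte 2: 01111001 ^ 10001001 = 11110000
byte 3: 00111101 ^ 10100111 = 10011010
byte 4: 00110000 ^ 11101000 = 11011000
byte 5: 01111000 ^ 10100001 = 11011001
byte 6: 00100000 ^ 00000100 = 00100100
byte 7: 00111000 ^ 00001001 = 00110001
byte 8: 01110100 ^ 01001010 = 00111110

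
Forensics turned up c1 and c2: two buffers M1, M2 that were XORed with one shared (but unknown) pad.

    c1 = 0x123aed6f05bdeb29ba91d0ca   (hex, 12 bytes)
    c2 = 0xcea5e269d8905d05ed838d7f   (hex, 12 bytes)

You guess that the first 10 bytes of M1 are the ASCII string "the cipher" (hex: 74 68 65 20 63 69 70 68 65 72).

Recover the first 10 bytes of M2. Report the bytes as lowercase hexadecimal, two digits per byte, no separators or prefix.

First, c1 ⊕ c2 = (M1 ⊕ K) ⊕ (M2 ⊕ K) = M1 ⊕ M2, so the key drops out. Then M2 = (M1 ⊕ M2) ⊕ M1 over the first 10 bytes.
byte 0: (12 ^ ce) ^ 74 = dc ^ 74 = a8
byte 1: (3a ^ a5) ^ 68 = 9f ^ 68 = f7
byte 2: (ed ^ e2) ^ 65 = 0f ^ 65 = 6a
byte 3: (6f ^ 69) ^ 20 = 06 ^ 20 = 26
byte 4: (05 ^ d8) ^ 63 = dd ^ 63 = be
byte 5: (bd ^ 90) ^ 69 = 2d ^ 69 = 44
byte 6: (eb ^ 5d) ^ 70 = b6 ^ 70 = c6
byte 7: (29 ^ 05) ^ 68 = 2c ^ 68 = 44
byte 8: (ba ^ ed) ^ 65 = 57 ^ 65 = 32
byte 9: (91 ^ 83) ^ 72 = 12 ^ 72 = 60

a8f76a26be44c6443260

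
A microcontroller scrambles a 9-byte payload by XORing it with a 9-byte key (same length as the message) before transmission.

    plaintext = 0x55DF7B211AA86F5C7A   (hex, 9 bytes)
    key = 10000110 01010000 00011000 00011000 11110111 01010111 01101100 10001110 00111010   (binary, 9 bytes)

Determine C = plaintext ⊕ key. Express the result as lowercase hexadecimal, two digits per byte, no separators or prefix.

d38f6339edff03d240

XOR is its own inverse, so applying the key byte-wise gives the result directly.
55 ⊕ 86 = d3
df ⊕ 50 = 8f
7b ⊕ 18 = 63
21 ⊕ 18 = 39
1a ⊕ f7 = ed
a8 ⊕ 57 = ff
6f ⊕ 6c = 03
5c ⊕ 8e = d2
7a ⊕ 3a = 40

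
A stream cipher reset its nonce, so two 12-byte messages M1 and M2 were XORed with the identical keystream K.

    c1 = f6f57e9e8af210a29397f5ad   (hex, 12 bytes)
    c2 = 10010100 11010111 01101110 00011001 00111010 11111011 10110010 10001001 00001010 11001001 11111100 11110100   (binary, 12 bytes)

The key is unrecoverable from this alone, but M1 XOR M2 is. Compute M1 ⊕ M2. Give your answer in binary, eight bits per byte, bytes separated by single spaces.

01100010 00100010 00010000 10000111 10110000 00001001 10100010 00101011 10011001 01011110 00001001 01011001

c1 ⊕ c2 = (M1 ⊕ K) ⊕ (M2 ⊕ K) = M1 ⊕ M2 — the shared key cancels under XOR.
f6 xor 94 = 62
f5 xor d7 = 22
7e xor 6e = 10
9e xor 19 = 87
8a xor 3a = b0
f2 xor fb = 09
10 xor b2 = a2
a2 xor 89 = 2b
93 xor 0a = 99
97 xor c9 = 5e
f5 xor fc = 09
ad xor f4 = 59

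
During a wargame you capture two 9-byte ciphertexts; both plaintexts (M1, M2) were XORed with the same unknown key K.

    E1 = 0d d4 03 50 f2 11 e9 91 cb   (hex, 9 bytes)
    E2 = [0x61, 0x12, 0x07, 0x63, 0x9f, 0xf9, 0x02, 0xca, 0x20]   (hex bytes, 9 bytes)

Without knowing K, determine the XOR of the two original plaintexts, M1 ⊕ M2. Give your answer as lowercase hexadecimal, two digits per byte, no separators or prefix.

6cc604336de8eb5beb

E1 ⊕ E2 = (M1 ⊕ K) ⊕ (M2 ⊕ K) = M1 ⊕ M2 — the shared key cancels under XOR.
byte 0: 0d ^ 61 = 6c
byte 1: d4 ^ 12 = c6
byte 2: 03 ^ 07 = 04
byte 3: 50 ^ 63 = 33
byte 4: f2 ^ 9f = 6d
byte 5: 11 ^ f9 = e8
byte 6: e9 ^ 02 = eb
byte 7: 91 ^ ca = 5b
byte 8: cb ^ 20 = eb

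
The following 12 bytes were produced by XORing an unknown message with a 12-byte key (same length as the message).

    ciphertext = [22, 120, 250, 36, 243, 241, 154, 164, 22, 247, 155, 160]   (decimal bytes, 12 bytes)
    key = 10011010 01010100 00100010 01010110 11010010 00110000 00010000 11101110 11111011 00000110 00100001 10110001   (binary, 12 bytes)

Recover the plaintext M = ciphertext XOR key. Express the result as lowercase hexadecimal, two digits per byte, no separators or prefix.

 22 xor 154 = 140
120 xor  84 =  44
250 xor  34 = 216
 36 xor  86 = 114
243 xor 210 =  33
241 xor  48 = 193
154 xor  16 = 138
164 xor 238 =  74
 22 xor 251 = 237
247 xor   6 = 241
155 xor  33 = 186
160 xor 177 =  17

8c2cd87221c18a4aedf1ba11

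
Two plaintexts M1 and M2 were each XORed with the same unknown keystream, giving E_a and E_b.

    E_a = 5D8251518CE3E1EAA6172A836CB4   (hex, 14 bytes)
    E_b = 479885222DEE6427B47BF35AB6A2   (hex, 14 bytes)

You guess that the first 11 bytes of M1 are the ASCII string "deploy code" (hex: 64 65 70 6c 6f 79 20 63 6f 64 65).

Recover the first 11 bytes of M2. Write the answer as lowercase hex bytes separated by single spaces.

First, E_a ⊕ E_b = (M1 ⊕ K) ⊕ (M2 ⊕ K) = M1 ⊕ M2, so the key drops out. Then M2 = (M1 ⊕ M2) ⊕ M1 over the first 11 bytes.
byte 0: (5d xor 47) xor 64 = 1a xor 64 = 7e
byte 1: (82 xor 98) xor 65 = 1a xor 65 = 7f
byte 2: (51 xor 85) xor 70 = d4 xor 70 = a4
byte 3: (51 xor 22) xor 6c = 73 xor 6c = 1f
byte 4: (8c xor 2d) xor 6f = a1 xor 6f = ce
byte 5: (e3 xor ee) xor 79 = 0d xor 79 = 74
byte 6: (e1 xor 64) xor 20 = 85 xor 20 = a5
byte 7: (ea xor 27) xor 63 = cd xor 63 = ae
byte 8: (a6 xor b4) xor 6f = 12 xor 6f = 7d
byte 9: (17 xor 7b) xor 64 = 6c xor 64 = 08
byte 10: (2a xor f3) xor 65 = d9 xor 65 = bc

7e 7f a4 1f ce 74 a5 ae 7d 08 bc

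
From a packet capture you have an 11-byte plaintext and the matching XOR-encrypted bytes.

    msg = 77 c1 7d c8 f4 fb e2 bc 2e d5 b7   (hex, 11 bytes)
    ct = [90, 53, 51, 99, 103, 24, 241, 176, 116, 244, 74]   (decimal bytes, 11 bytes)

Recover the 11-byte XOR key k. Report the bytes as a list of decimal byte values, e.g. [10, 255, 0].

[45, 244, 78, 171, 147, 227, 19, 12, 90, 33, 253]

Since ct = msg ⊕ k, XORing both sides with msg gives k = msg ⊕ ct.
119 xor  90 =  45
193 xor  53 = 244
125 xor  51 =  78
200 xor  99 = 171
244 xor 103 = 147
251 xor  24 = 227
226 xor 241 =  19
188 xor 176 =  12
 46 xor 116 =  90
213 xor 244 =  33
183 xor  74 = 253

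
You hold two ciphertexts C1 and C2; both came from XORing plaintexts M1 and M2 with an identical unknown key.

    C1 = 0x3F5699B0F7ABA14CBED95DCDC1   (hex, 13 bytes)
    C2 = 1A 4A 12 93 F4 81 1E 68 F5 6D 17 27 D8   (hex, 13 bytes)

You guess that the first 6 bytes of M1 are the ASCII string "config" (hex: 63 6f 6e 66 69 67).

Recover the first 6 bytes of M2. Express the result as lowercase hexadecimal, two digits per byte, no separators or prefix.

First, C1 ⊕ C2 = (M1 ⊕ K) ⊕ (M2 ⊕ K) = M1 ⊕ M2, so the key drops out. Then M2 = (M1 ⊕ M2) ⊕ M1 over the first 6 bytes.
byte 0: (3f ⊕ 1a) ⊕ 63 = 25 ⊕ 63 = 46
byte 1: (56 ⊕ 4a) ⊕ 6f = 1c ⊕ 6f = 73
byte 2: (99 ⊕ 12) ⊕ 6e = 8b ⊕ 6e = e5
byte 3: (b0 ⊕ 93) ⊕ 66 = 23 ⊕ 66 = 45
byte 4: (f7 ⊕ f4) ⊕ 69 = 03 ⊕ 69 = 6a
byte 5: (ab ⊕ 81) ⊕ 67 = 2a ⊕ 67 = 4d

4673e5456a4d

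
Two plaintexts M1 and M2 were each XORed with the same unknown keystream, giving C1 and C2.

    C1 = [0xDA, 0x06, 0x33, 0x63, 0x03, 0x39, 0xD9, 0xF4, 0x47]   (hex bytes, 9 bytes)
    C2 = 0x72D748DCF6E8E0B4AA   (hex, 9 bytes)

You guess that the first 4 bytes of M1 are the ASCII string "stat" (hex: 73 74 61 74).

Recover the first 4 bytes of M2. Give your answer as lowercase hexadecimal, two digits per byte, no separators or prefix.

First, C1 ⊕ C2 = (M1 ⊕ K) ⊕ (M2 ⊕ K) = M1 ⊕ M2, so the key drops out. Then M2 = (M1 ⊕ M2) ⊕ M1 over the first 4 bytes.
byte 0: (da ⊕ 72) ⊕ 73 = a8 ⊕ 73 = db
byte 1: (06 ⊕ d7) ⊕ 74 = d1 ⊕ 74 = a5
byte 2: (33 ⊕ 48) ⊕ 61 = 7b ⊕ 61 = 1a
byte 3: (63 ⊕ dc) ⊕ 74 = bf ⊕ 74 = cb

dba51acb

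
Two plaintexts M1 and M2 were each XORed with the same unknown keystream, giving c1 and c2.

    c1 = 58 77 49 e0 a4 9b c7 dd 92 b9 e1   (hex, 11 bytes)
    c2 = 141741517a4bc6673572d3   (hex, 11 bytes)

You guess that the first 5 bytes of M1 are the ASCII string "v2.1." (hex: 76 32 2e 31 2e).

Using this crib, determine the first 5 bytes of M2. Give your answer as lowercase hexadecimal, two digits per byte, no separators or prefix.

3a522680f0

First, c1 ⊕ c2 = (M1 ⊕ K) ⊕ (M2 ⊕ K) = M1 ⊕ M2, so the key drops out. Then M2 = (M1 ⊕ M2) ⊕ M1 over the first 5 bytes.
byte 0: (58 ^ 14) ^ 76 = 4c ^ 76 = 3a
byte 1: (77 ^ 17) ^ 32 = 60 ^ 32 = 52
byte 2: (49 ^ 41) ^ 2e = 08 ^ 2e = 26
byte 3: (e0 ^ 51) ^ 31 = b1 ^ 31 = 80
byte 4: (a4 ^ 7a) ^ 2e = de ^ 2e = f0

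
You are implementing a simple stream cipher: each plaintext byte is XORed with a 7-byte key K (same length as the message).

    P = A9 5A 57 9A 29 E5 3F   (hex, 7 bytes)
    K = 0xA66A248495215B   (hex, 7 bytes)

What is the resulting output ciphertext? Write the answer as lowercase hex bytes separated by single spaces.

a9 XOR a6 = 0f
5a XOR 6a = 30
57 XOR 24 = 73
9a XOR 84 = 1e
29 XOR 95 = bc
e5 XOR 21 = c4
3f XOR 5b = 64

0f 30 73 1e bc c4 64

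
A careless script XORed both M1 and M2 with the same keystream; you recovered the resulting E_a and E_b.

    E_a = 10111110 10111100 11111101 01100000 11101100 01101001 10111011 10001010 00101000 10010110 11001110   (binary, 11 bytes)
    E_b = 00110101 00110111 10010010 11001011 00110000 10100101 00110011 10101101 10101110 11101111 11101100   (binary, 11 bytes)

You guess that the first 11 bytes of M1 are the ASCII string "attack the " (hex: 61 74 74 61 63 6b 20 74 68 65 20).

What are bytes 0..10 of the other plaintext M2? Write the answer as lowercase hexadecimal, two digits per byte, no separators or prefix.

First, E_a ⊕ E_b = (M1 ⊕ K) ⊕ (M2 ⊕ K) = M1 ⊕ M2, so the key drops out. Then M2 = (M1 ⊕ M2) ⊕ M1 over the first 11 bytes.
byte 0: (be xor 35) xor 61 = 8b xor 61 = ea
byte 1: (bc xor 37) xor 74 = 8b xor 74 = ff
byte 2: (fd xor 92) xor 74 = 6f xor 74 = 1b
byte 3: (60 xor cb) xor 61 = ab xor 61 = ca
byte 4: (ec xor 30) xor 63 = dc xor 63 = bf
byte 5: (69 xor a5) xor 6b = cc xor 6b = a7
byte 6: (bb xor 33) xor 20 = 88 xor 20 = a8
byte 7: (8a xor ad) xor 74 = 27 xor 74 = 53
byte 8: (28 xor ae) xor 68 = 86 xor 68 = ee
byte 9: (96 xor ef) xor 65 = 79 xor 65 = 1c
byte 10: (ce xor ec) xor 20 = 22 xor 20 = 02

eaff1bcabfa7a853ee1c02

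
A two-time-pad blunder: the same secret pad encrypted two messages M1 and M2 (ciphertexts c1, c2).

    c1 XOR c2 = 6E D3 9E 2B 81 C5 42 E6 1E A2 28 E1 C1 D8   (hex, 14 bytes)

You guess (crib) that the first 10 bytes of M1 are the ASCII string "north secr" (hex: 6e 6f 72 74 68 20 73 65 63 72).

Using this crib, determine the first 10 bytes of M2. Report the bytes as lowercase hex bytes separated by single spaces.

00 bc ec 5f e9 e5 31 83 7d d0

Since c1 ⊕ c2 = M1 ⊕ M2, XORing with the guessed M1 bytes yields the corresponding M2 bytes: M2 = (c1 ⊕ c2) ⊕ M1.
6e ⊕ 6e = 00
d3 ⊕ 6f = bc
9e ⊕ 72 = ec
2b ⊕ 74 = 5f
81 ⊕ 68 = e9
c5 ⊕ 20 = e5
42 ⊕ 73 = 31
e6 ⊕ 65 = 83
1e ⊕ 63 = 7d
a2 ⊕ 72 = d0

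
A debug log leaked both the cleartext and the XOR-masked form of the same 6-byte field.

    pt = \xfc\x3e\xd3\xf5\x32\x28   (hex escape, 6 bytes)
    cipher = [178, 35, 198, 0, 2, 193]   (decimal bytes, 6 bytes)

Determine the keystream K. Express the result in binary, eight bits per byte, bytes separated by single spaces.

01001110 00011101 00010101 11110101 00110000 11101001

Since cipher = pt ⊕ K, XORing both sides with pt gives K = pt ⊕ cipher.
byte 0: 252 ⊕ 178 =  78
byte 1:  62 ⊕  35 =  29
byte 2: 211 ⊕ 198 =  21
byte 3: 245 ⊕   0 = 245
byte 4:  50 ⊕   2 =  48
byte 5:  40 ⊕ 193 = 233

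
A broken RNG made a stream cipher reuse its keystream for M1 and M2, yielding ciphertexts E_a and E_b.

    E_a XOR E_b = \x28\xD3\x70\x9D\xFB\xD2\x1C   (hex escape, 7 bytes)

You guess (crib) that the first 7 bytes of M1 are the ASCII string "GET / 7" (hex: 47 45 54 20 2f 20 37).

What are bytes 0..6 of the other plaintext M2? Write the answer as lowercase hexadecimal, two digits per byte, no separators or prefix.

6f9624bdd4f22b

Since E_a ⊕ E_b = M1 ⊕ M2, XORing with the guessed M1 bytes yields the corresponding M2 bytes: M2 = (E_a ⊕ E_b) ⊕ M1.
byte 0: 00101000 XOR 01000111 = 01101111
byte 1: 11010011 XOR 01000101 = 10010110
byte 2: 01110000 XOR 01010100 = 00100100
byte 3: 10011101 XOR 00100000 = 10111101
byte 4: 11111011 XOR 00101111 = 11010100
byte 5: 11010010 XOR 00100000 = 11110010
byte 6: 00011100 XOR 00110111 = 00101011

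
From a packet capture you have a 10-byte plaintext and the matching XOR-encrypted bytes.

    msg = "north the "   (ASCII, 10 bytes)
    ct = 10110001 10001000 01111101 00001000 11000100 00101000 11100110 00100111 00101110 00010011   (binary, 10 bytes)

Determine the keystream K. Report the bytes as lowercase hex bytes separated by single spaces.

df e7 0f 7c ac 08 92 4f 4b 33

Since ct = msg ⊕ K, XORing both sides with msg gives K = msg ⊕ ct.
byte 0: 6e ⊕ b1 = df
byte 1: 6f ⊕ 88 = e7
byte 2: 72 ⊕ 7d = 0f
byte 3: 74 ⊕ 08 = 7c
byte 4: 68 ⊕ c4 = ac
byte 5: 20 ⊕ 28 = 08
byte 6: 74 ⊕ e6 = 92
byte 7: 68 ⊕ 27 = 4f
byte 8: 65 ⊕ 2e = 4b
byte 9: 20 ⊕ 13 = 33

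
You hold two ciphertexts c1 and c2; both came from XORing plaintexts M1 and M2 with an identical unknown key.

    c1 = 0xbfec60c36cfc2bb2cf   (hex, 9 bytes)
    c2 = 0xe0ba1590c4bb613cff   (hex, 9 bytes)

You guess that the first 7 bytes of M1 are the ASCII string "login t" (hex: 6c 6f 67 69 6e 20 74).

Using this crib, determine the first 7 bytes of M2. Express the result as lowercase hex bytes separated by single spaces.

33 39 12 3a c6 67 3e

First, c1 ⊕ c2 = (M1 ⊕ K) ⊕ (M2 ⊕ K) = M1 ⊕ M2, so the key drops out. Then M2 = (M1 ⊕ M2) ⊕ M1 over the first 7 bytes.
byte 0: (bf xor e0) xor 6c = 5f xor 6c = 33
byte 1: (ec xor ba) xor 6f = 56 xor 6f = 39
byte 2: (60 xor 15) xor 67 = 75 xor 67 = 12
byte 3: (c3 xor 90) xor 69 = 53 xor 69 = 3a
byte 4: (6c xor c4) xor 6e = a8 xor 6e = c6
byte 5: (fc xor bb) xor 20 = 47 xor 20 = 67
byte 6: (2b xor 61) xor 74 = 4a xor 74 = 3e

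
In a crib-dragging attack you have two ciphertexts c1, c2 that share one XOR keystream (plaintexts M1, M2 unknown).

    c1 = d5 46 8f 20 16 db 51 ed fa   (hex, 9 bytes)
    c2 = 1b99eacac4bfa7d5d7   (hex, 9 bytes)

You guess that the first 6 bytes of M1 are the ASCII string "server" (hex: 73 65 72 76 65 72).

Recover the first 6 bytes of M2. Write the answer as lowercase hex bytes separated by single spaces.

First, c1 ⊕ c2 = (M1 ⊕ K) ⊕ (M2 ⊕ K) = M1 ⊕ M2, so the key drops out. Then M2 = (M1 ⊕ M2) ⊕ M1 over the first 6 bytes.
byte 0: (d5 ^ 1b) ^ 73 = ce ^ 73 = bd
byte 1: (46 ^ 99) ^ 65 = df ^ 65 = ba
byte 2: (8f ^ ea) ^ 72 = 65 ^ 72 = 17
byte 3: (20 ^ ca) ^ 76 = ea ^ 76 = 9c
byte 4: (16 ^ c4) ^ 65 = d2 ^ 65 = b7
byte 5: (db ^ bf) ^ 72 = 64 ^ 72 = 16

bd ba 17 9c b7 16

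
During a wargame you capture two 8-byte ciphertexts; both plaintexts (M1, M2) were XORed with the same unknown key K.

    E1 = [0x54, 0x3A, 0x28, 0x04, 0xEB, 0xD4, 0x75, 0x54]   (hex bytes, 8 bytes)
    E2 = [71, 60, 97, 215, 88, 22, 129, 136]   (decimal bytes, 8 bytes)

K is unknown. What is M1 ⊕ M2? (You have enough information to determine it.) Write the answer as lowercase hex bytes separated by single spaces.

13 06 49 d3 b3 c2 f4 dc

E1 ⊕ E2 = (M1 ⊕ K) ⊕ (M2 ⊕ K) = M1 ⊕ M2 — the shared key cancels under XOR.
54 XOR 47 = 13
3a XOR 3c = 06
28 XOR 61 = 49
04 XOR d7 = d3
eb XOR 58 = b3
d4 XOR 16 = c2
75 XOR 81 = f4
54 XOR 88 = dc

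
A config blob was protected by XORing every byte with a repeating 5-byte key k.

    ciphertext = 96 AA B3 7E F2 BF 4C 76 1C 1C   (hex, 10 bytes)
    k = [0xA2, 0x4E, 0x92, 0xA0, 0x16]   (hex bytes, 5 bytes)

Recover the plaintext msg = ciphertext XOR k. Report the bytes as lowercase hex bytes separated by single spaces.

The 5-byte key repeats, so the effective keystream is a2 4e 92 a0 16 a2 4e 92 a0 16.
byte 0: 96 ⊕ a2 = 34
byte 1: aa ⊕ 4e = e4
byte 2: b3 ⊕ 92 = 21
byte 3: 7e ⊕ a0 = de
byte 4: f2 ⊕ 16 = e4
byte 5: bf ⊕ a2 = 1d
byte 6: 4c ⊕ 4e = 02
byte 7: 76 ⊕ 92 = e4
byte 8: 1c ⊕ a0 = bc
byte 9: 1c ⊕ 16 = 0a

34 e4 21 de e4 1d 02 e4 bc 0a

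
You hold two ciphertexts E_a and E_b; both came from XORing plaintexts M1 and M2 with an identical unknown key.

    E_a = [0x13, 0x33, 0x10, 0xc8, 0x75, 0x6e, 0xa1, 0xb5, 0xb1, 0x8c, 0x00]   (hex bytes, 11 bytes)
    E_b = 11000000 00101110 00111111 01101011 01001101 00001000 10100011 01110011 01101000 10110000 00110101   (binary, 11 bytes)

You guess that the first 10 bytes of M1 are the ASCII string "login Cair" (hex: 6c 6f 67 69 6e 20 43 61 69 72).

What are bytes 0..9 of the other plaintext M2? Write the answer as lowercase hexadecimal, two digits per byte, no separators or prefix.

First, E_a ⊕ E_b = (M1 ⊕ K) ⊕ (M2 ⊕ K) = M1 ⊕ M2, so the key drops out. Then M2 = (M1 ⊕ M2) ⊕ M1 over the first 10 bytes.
byte 0: (13 XOR c0) XOR 6c = d3 XOR 6c = bf
byte 1: (33 XOR 2e) XOR 6f = 1d XOR 6f = 72
byte 2: (10 XOR 3f) XOR 67 = 2f XOR 67 = 48
byte 3: (c8 XOR 6b) XOR 69 = a3 XOR 69 = ca
byte 4: (75 XOR 4d) XOR 6e = 38 XOR 6e = 56
byte 5: (6e XOR 08) XOR 20 = 66 XOR 20 = 46
byte 6: (a1 XOR a3) XOR 43 = 02 XOR 43 = 41
byte 7: (b5 XOR 73) XOR 61 = c6 XOR 61 = a7
byte 8: (b1 XOR 68) XOR 69 = d9 XOR 69 = b0
byte 9: (8c XOR b0) XOR 72 = 3c XOR 72 = 4e

bf7248ca564641a7b04e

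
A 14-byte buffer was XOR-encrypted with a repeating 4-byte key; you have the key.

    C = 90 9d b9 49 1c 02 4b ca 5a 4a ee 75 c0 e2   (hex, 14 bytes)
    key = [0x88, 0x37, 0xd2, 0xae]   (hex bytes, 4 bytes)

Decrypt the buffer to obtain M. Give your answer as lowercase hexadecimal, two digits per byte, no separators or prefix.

The 4-byte key repeats, so the effective keystream is 88 37 d2 ae 88 37 d2 ae 88 37 d2 ae 88 37.
byte 0: 90 ⊕ 88 = 18
byte 1: 9d ⊕ 37 = aa
byte 2: b9 ⊕ d2 = 6b
byte 3: 49 ⊕ ae = e7
byte 4: 1c ⊕ 88 = 94
byte 5: 02 ⊕ 37 = 35
byte 6: 4b ⊕ d2 = 99
byte 7: ca ⊕ ae = 64
byte 8: 5a ⊕ 88 = d2
byte 9: 4a ⊕ 37 = 7d
byte 10: ee ⊕ d2 = 3c
byte 11: 75 ⊕ ae = db
byte 12: c0 ⊕ 88 = 48
byte 13: e2 ⊕ 37 = d5

18aa6be794359964d27d3cdb48d5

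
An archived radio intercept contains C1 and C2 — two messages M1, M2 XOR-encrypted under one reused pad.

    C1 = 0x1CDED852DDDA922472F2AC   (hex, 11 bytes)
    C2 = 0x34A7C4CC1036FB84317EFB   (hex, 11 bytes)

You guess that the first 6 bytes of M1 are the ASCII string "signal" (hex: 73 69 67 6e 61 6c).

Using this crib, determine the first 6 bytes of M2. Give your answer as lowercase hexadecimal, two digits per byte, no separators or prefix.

5b107bf0ac80

First, C1 ⊕ C2 = (M1 ⊕ K) ⊕ (M2 ⊕ K) = M1 ⊕ M2, so the key drops out. Then M2 = (M1 ⊕ M2) ⊕ M1 over the first 6 bytes.
byte 0: (1c xor 34) xor 73 = 28 xor 73 = 5b
byte 1: (de xor a7) xor 69 = 79 xor 69 = 10
byte 2: (d8 xor c4) xor 67 = 1c xor 67 = 7b
byte 3: (52 xor cc) xor 6e = 9e xor 6e = f0
byte 4: (dd xor 10) xor 61 = cd xor 61 = ac
byte 5: (da xor 36) xor 6c = ec xor 6c = 80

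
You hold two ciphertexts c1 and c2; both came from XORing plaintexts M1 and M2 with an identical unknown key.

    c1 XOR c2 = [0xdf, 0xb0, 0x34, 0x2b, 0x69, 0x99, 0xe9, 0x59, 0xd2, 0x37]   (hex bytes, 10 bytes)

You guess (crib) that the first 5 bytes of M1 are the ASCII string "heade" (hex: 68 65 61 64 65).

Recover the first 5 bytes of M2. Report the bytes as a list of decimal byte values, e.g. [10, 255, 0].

Since c1 ⊕ c2 = M1 ⊕ M2, XORing with the guessed M1 bytes yields the corresponding M2 bytes: M2 = (c1 ⊕ c2) ⊕ M1.
df ⊕ 68 = b7
b0 ⊕ 65 = d5
34 ⊕ 61 = 55
2b ⊕ 64 = 4f
69 ⊕ 65 = 0c

[183, 213, 85, 79, 12]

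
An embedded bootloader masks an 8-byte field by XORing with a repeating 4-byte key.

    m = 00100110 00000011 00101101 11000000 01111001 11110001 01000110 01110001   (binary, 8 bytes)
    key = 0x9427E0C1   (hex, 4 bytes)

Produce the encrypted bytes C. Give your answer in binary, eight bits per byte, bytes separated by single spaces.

The 4-byte key repeats, so the effective keystream is 94 27 e0 c1 94 27 e0 c1.
byte 0: 26 ⊕ 94 = b2
byte 1: 03 ⊕ 27 = 24
byte 2: 2d ⊕ e0 = cd
byte 3: c0 ⊕ c1 = 01
byte 4: 79 ⊕ 94 = ed
byte 5: f1 ⊕ 27 = d6
byte 6: 46 ⊕ e0 = a6
byte 7: 71 ⊕ c1 = b0

10110010 00100100 11001101 00000001 11101101 11010110 10100110 10110000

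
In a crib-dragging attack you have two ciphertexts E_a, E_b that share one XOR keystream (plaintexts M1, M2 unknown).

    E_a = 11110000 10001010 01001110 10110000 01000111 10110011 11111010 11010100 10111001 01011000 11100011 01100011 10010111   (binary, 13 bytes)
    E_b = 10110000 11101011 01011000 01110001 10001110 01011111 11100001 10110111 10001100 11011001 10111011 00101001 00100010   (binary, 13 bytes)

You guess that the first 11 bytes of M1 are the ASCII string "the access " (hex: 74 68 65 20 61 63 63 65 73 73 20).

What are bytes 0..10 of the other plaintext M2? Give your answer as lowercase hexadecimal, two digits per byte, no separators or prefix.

340973e1a88f780646f278

First, E_a ⊕ E_b = (M1 ⊕ K) ⊕ (M2 ⊕ K) = M1 ⊕ M2, so the key drops out. Then M2 = (M1 ⊕ M2) ⊕ M1 over the first 11 bytes.
byte 0: (f0 ^ b0) ^ 74 = 40 ^ 74 = 34
byte 1: (8a ^ eb) ^ 68 = 61 ^ 68 = 09
byte 2: (4e ^ 58) ^ 65 = 16 ^ 65 = 73
byte 3: (b0 ^ 71) ^ 20 = c1 ^ 20 = e1
byte 4: (47 ^ 8e) ^ 61 = c9 ^ 61 = a8
byte 5: (b3 ^ 5f) ^ 63 = ec ^ 63 = 8f
byte 6: (fa ^ e1) ^ 63 = 1b ^ 63 = 78
byte 7: (d4 ^ b7) ^ 65 = 63 ^ 65 = 06
byte 8: (b9 ^ 8c) ^ 73 = 35 ^ 73 = 46
byte 9: (58 ^ d9) ^ 73 = 81 ^ 73 = f2
byte 10: (e3 ^ bb) ^ 20 = 58 ^ 20 = 78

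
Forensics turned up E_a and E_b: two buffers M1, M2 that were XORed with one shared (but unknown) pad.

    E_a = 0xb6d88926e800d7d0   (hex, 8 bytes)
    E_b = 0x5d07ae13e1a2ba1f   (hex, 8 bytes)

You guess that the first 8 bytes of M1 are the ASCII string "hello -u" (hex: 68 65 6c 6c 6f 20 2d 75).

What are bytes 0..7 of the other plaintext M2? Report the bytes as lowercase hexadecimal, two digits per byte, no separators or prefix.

83ba4b59668240ba

First, E_a ⊕ E_b = (M1 ⊕ K) ⊕ (M2 ⊕ K) = M1 ⊕ M2, so the key drops out. Then M2 = (M1 ⊕ M2) ⊕ M1 over the first 8 bytes.
byte 0: (b6 ⊕ 5d) ⊕ 68 = eb ⊕ 68 = 83
byte 1: (d8 ⊕ 07) ⊕ 65 = df ⊕ 65 = ba
byte 2: (89 ⊕ ae) ⊕ 6c = 27 ⊕ 6c = 4b
byte 3: (26 ⊕ 13) ⊕ 6c = 35 ⊕ 6c = 59
byte 4: (e8 ⊕ e1) ⊕ 6f = 09 ⊕ 6f = 66
byte 5: (00 ⊕ a2) ⊕ 20 = a2 ⊕ 20 = 82
byte 6: (d7 ⊕ ba) ⊕ 2d = 6d ⊕ 2d = 40
byte 7: (d0 ⊕ 1f) ⊕ 75 = cf ⊕ 75 = ba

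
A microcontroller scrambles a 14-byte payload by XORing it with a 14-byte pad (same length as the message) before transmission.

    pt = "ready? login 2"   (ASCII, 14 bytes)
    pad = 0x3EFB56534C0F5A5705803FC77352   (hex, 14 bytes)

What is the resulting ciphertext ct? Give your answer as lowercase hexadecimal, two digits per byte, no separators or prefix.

byte 0: 72 xor 3e = 4c
byte 1: 65 xor fb = 9e
byte 2: 61 xor 56 = 37
byte 3: 64 xor 53 = 37
byte 4: 79 xor 4c = 35
byte 5: 3f xor 0f = 30
byte 6: 20 xor 5a = 7a
byte 7: 6c xor 57 = 3b
byte 8: 6f xor 05 = 6a
byte 9: 67 xor 80 = e7
byte 10: 69 xor 3f = 56
byte 11: 6e xor c7 = a9
byte 12: 20 xor 73 = 53
byte 13: 32 xor 52 = 60

4c9e373735307a3b6ae756a95360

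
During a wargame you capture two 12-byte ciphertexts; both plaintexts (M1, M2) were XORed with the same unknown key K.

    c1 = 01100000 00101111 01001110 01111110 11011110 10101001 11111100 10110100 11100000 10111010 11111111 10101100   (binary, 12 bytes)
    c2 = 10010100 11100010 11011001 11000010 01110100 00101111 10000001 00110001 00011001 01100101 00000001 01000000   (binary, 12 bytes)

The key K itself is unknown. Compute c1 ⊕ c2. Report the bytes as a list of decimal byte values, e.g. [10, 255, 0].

c1 ⊕ c2 = (M1 ⊕ K) ⊕ (M2 ⊕ K) = M1 ⊕ M2 — the shared key cancels under XOR.
60 xor 94 = f4
2f xor e2 = cd
4e xor d9 = 97
7e xor c2 = bc
de xor 74 = aa
a9 xor 2f = 86
fc xor 81 = 7d
b4 xor 31 = 85
e0 xor 19 = f9
ba xor 65 = df
ff xor 01 = fe
ac xor 40 = ec

[244, 205, 151, 188, 170, 134, 125, 133, 249, 223, 254, 236]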